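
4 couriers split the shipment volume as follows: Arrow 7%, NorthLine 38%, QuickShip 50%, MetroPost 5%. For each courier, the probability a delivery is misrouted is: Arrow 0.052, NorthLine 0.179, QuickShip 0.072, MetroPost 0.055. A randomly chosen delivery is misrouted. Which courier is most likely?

By Bayes' rule, posterior ∝ prior × likelihood:
  Arrow: 0.07 × 0.052 = 0.00364
  NorthLine: 0.38 × 0.179 = 0.06802
  QuickShip: 0.5 × 0.072 = 0.036
  MetroPost: 0.05 × 0.055 = 0.00275
Sum = 0.11041.
Largest term belongs to NorthLine, so NorthLine is most probable.

NorthLine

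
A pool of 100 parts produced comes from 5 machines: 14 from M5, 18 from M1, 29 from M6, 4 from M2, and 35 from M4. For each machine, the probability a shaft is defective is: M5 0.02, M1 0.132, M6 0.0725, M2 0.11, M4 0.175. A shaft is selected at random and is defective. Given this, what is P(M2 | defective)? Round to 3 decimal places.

0.039

Prior × likelihood for each hypothesis:
  M5: 0.14 × 0.02 = 0.0028
  M1: 0.18 × 0.132 = 0.02376
  M6: 0.29 × 0.0725 = 0.021025
  M2: 0.04 × 0.11 = 0.0044
  M4: 0.35 × 0.175 = 0.06125
Sum = 0.113235.
P(M2 | evidence) = 0.0044 / 0.113235 ≈ 0.039.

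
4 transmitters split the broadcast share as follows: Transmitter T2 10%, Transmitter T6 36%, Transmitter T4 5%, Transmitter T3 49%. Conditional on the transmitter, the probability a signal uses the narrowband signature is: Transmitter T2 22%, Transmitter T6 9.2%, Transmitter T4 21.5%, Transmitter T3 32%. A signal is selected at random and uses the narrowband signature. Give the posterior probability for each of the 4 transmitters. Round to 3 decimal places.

Compute prior × likelihood for every hypothesis:
  Transmitter T2: 0.1 × 0.22 = 0.022
  Transmitter T6: 0.36 × 0.092 = 0.03312
  Transmitter T4: 0.05 × 0.215 = 0.01075
  Transmitter T3: 0.49 × 0.32 = 0.1568
Total = 0.22267.
P(Transmitter T2 | narrowband) = 0.022/0.22267 ≈ 0.099
P(Transmitter T6 | narrowband) = 0.03312/0.22267 ≈ 0.149
P(Transmitter T4 | narrowband) = 0.01075/0.22267 ≈ 0.048
P(Transmitter T3 | narrowband) = 0.1568/0.22267 ≈ 0.704
(Check: 0.099+0.149+0.048+0.704 = 1.000.)

Transmitter T2 0.099, Transmitter T6 0.149, Transmitter T4 0.048, Transmitter T3 0.704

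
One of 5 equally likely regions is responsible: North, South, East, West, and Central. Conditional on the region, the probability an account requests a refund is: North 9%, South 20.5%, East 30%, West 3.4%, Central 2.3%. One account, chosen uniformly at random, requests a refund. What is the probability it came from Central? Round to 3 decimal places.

Since the prior is uniform, the posterior is proportional to the likelihood:
  North: 0.09
  South: 0.205
  East: 0.3
  West: 0.034
  Central: 0.023
Total = 0.652.
P(Central | evidence) = 0.023 / 0.652 ≈ 0.035.

0.035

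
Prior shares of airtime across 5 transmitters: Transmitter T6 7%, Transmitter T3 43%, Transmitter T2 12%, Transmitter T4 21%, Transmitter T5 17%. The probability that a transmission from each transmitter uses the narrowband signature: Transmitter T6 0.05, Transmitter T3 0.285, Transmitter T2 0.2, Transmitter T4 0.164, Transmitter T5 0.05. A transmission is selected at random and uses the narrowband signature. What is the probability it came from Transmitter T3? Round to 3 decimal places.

0.635

Unnormalized posteriors (prior × likelihood):
  Transmitter T6: 0.07 × 0.05 = 0.0035
  Transmitter T3: 0.43 × 0.285 = 0.12255
  Transmitter T2: 0.12 × 0.2 = 0.024
  Transmitter T4: 0.21 × 0.164 = 0.03444
  Transmitter T5: 0.17 × 0.05 = 0.0085
Total = 0.19299.
P(Transmitter T3 | evidence) = 0.12255 / 0.19299 ≈ 0.635.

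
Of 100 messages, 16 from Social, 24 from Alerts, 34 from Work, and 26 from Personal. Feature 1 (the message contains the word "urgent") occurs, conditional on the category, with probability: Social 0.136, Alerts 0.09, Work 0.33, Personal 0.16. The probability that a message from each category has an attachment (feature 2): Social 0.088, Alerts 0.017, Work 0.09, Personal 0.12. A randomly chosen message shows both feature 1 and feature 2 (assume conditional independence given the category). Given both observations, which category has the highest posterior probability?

Unnormalized posteriors (prior × likelihood):
  Social: 0.16 × 0.136 × 0.088 = 0.00191488
  Alerts: 0.24 × 0.09 × 0.017 = 0.0003672
  Work: 0.34 × 0.33 × 0.09 = 0.010098
  Personal: 0.26 × 0.16 × 0.12 = 0.004992
Normalizing constant = 0.01737208.
Largest term belongs to Work, so Work is most probable.

Work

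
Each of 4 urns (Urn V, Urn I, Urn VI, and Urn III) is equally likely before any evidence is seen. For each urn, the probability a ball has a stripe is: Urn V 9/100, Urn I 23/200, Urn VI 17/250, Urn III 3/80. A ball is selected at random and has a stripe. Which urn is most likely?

Since the prior is uniform, the posterior is proportional to the likelihood:
  Urn V: 0.09
  Urn I: 0.115
  Urn VI: 0.068
  Urn III: 0.0375
Sum = 0.3105.
Largest term belongs to Urn I, so Urn I is most probable.

Urn I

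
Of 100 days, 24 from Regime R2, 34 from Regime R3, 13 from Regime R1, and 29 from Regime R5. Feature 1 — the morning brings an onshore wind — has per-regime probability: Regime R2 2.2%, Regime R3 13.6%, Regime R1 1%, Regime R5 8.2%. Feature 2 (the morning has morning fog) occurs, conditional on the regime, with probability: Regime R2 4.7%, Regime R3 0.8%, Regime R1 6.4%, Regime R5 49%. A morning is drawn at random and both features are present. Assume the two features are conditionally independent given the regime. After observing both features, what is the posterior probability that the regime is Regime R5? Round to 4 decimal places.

0.9432

Prior × likelihood for each hypothesis:
  Regime R2: 0.24 × 0.022 × 0.047 = 0.00024816
  Regime R3: 0.34 × 0.136 × 0.008 = 0.00036992
  Regime R1: 0.13 × 0.01 × 0.064 = 0.0000832
  Regime R5: 0.29 × 0.082 × 0.49 = 0.0116522
Sum = 0.01235348.
P(Regime R5 | evidence) = 0.0116522 / 0.01235348 ≈ 0.9432.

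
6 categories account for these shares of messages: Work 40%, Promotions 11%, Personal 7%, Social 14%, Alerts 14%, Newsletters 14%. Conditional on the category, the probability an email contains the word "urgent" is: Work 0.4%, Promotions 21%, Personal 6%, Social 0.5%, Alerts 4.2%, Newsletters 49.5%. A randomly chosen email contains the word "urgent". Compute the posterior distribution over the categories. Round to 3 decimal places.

Work 0.015, Promotions 0.220, Personal 0.040, Social 0.007, Alerts 0.056, Newsletters 0.661

Unnormalized posteriors (prior × likelihood):
  Work: 0.4 × 0.004 = 0.0016
  Promotions: 0.11 × 0.21 = 0.0231
  Personal: 0.07 × 0.06 = 0.0042
  Social: 0.14 × 0.005 = 0.0007
  Alerts: 0.14 × 0.042 = 0.00588
  Newsletters: 0.14 × 0.495 = 0.0693
Normalizing constant = 0.10478.
P(Work | urgent-flag) = 0.0016/0.10478 ≈ 0.015
P(Promotions | urgent-flag) = 0.0231/0.10478 ≈ 0.220
P(Personal | urgent-flag) = 0.0042/0.10478 ≈ 0.040
P(Social | urgent-flag) = 0.0007/0.10478 ≈ 0.007
P(Alerts | urgent-flag) = 0.00588/0.10478 ≈ 0.056
P(Newsletters | urgent-flag) = 0.0693/0.10478 ≈ 0.661
(Check: 0.015+0.220+0.040+0.007+0.056+0.661 = 0.999.)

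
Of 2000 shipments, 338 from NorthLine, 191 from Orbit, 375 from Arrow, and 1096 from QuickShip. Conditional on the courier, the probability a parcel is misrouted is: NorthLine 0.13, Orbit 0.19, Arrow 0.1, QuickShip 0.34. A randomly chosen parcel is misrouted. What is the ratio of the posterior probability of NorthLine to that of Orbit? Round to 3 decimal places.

Compute prior × likelihood for every hypothesis:
  NorthLine: 0.169 × 0.13 = 0.02197
  Orbit: 0.0955 × 0.19 = 0.018145
  Arrow: 0.1875 × 0.1 = 0.01875
  QuickShip: 0.548 × 0.34 = 0.18632
Total = 0.245185.
The ratio is 0.02197 / 0.018145 (the normalizer cancels) = 1.211.

1.211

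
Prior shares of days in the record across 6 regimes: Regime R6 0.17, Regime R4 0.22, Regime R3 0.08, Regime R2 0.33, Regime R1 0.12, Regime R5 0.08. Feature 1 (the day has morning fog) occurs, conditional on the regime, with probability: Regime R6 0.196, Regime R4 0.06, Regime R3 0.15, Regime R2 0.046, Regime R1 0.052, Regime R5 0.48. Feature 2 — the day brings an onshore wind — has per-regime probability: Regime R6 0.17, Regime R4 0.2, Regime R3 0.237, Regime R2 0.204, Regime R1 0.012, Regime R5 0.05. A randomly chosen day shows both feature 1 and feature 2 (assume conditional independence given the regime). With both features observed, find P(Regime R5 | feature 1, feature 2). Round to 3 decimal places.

Prior × likelihood for each hypothesis:
  Regime R6: 0.17 × 0.196 × 0.17 = 0.0056644
  Regime R4: 0.22 × 0.06 × 0.2 = 0.00264
  Regime R3: 0.08 × 0.15 × 0.237 = 0.002844
  Regime R2: 0.33 × 0.046 × 0.204 = 0.00309672
  Regime R1: 0.12 × 0.052 × 0.012 = 0.00007488
  Regime R5: 0.08 × 0.48 × 0.05 = 0.00192
Normalizing constant = 0.01624.
P(Regime R5 | evidence) = 0.00192 / 0.01624 ≈ 0.118.

0.118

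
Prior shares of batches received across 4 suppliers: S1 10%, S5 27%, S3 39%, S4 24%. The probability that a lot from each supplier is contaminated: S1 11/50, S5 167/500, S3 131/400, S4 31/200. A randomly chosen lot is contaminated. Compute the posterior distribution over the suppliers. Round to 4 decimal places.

S1 0.0794, S5 0.3254, S3 0.4609, S4 0.1342

By Bayes' rule, posterior ∝ prior × likelihood:
  S1: 0.1 × 0.22 = 0.022
  S5: 0.27 × 0.334 = 0.09018
  S3: 0.39 × 0.3275 = 0.127725
  S4: 0.24 × 0.155 = 0.0372
Normalizing constant = 0.277105.
P(S1 | contaminated) = 0.022/0.277105 ≈ 0.0794
P(S5 | contaminated) = 0.09018/0.277105 ≈ 0.3254
P(S3 | contaminated) = 0.127725/0.277105 ≈ 0.4609
P(S4 | contaminated) = 0.0372/0.277105 ≈ 0.1342
(Check: 0.0794+0.3254+0.4609+0.1342 = 0.9999.)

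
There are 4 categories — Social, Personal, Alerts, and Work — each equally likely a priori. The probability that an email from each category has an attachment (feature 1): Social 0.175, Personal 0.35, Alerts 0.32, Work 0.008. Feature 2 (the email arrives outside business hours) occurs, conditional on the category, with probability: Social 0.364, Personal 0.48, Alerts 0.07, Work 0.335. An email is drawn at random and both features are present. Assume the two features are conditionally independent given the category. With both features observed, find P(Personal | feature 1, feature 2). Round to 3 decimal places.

0.654

With a uniform prior (1/4 each), posterior ∝ likelihood:
  Social: 0.175 × 0.364 = 0.0637
  Personal: 0.35 × 0.48 = 0.168
  Alerts: 0.32 × 0.07 = 0.0224
  Work: 0.008 × 0.335 = 0.00268
Sum = 0.25678.
P(Personal | evidence) = 0.168 / 0.25678 ≈ 0.654.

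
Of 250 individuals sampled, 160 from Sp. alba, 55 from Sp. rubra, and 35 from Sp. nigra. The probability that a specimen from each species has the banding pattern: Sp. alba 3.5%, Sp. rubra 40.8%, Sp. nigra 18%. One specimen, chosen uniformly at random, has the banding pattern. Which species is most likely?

Compute prior × likelihood for every hypothesis:
  Sp. alba: 0.64 × 0.035 = 0.0224
  Sp. rubra: 0.22 × 0.408 = 0.08976
  Sp. nigra: 0.14 × 0.18 = 0.0252
Sum = 0.13736.
Largest term belongs to Sp. rubra, so Sp. rubra is most probable.

Sp. rubra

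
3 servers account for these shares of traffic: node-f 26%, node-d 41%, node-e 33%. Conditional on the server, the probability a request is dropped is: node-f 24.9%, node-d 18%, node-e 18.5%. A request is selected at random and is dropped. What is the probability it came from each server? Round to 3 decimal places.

Prior × likelihood for each hypothesis:
  node-f: 0.26 × 0.249 = 0.06474
  node-d: 0.41 × 0.18 = 0.0738
  node-e: 0.33 × 0.185 = 0.06105
Total = 0.19959.
P(node-f | dropped) = 0.06474/0.19959 ≈ 0.324
P(node-d | dropped) = 0.0738/0.19959 ≈ 0.370
P(node-e | dropped) = 0.06105/0.19959 ≈ 0.306
(Check: 0.324+0.370+0.306 = 1.000.)

node-f 0.324, node-d 0.370, node-e 0.306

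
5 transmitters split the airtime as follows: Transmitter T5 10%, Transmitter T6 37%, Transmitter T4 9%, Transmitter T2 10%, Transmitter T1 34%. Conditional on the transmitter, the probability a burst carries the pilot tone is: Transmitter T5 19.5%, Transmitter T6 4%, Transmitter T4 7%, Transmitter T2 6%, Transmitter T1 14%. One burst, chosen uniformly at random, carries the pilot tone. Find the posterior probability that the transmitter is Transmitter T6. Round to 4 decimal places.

0.1571

Unnormalized posteriors (prior × likelihood):
  Transmitter T5: 0.1 × 0.195 = 0.0195
  Transmitter T6: 0.37 × 0.04 = 0.0148
  Transmitter T4: 0.09 × 0.07 = 0.0063
  Transmitter T2: 0.1 × 0.06 = 0.006
  Transmitter T1: 0.34 × 0.14 = 0.0476
Sum = 0.0942.
P(Transmitter T6 | evidence) = 0.0148 / 0.0942 ≈ 0.1571.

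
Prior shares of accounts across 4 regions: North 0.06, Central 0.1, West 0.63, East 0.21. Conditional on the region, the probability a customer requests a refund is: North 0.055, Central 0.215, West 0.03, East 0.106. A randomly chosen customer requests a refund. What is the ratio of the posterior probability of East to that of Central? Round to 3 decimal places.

1.035

Compute prior × likelihood for every hypothesis:
  North: 0.06 × 0.055 = 0.0033
  Central: 0.1 × 0.215 = 0.0215
  West: 0.63 × 0.03 = 0.0189
  East: 0.21 × 0.106 = 0.02226
Total = 0.06596.
The ratio is 0.02226 / 0.0215 (the normalizer cancels) = 1.035.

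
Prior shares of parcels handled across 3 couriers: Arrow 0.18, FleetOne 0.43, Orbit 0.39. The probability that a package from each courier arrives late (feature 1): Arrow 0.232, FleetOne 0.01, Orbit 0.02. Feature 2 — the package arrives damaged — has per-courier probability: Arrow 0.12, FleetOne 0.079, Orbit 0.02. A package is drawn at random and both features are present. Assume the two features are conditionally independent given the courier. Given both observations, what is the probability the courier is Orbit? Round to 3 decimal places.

0.028

Unnormalized posteriors (prior × likelihood):
  Arrow: 0.18 × 0.232 × 0.12 = 0.0050112
  FleetOne: 0.43 × 0.01 × 0.079 = 0.0003397
  Orbit: 0.39 × 0.02 × 0.02 = 0.000156
Total = 0.0055069.
P(Orbit | evidence) = 0.000156 / 0.0055069 ≈ 0.028.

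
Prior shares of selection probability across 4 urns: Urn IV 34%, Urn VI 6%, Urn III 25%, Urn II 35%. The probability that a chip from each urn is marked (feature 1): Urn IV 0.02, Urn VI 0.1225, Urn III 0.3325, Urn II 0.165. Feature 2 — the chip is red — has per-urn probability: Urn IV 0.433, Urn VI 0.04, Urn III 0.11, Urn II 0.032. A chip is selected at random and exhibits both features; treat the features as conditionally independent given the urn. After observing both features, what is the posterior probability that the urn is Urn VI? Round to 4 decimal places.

0.0207

Compute prior × likelihood for every hypothesis:
  Urn IV: 0.34 × 0.02 × 0.433 = 0.0029444
  Urn VI: 0.06 × 0.1225 × 0.04 = 0.000294
  Urn III: 0.25 × 0.3325 × 0.11 = 0.00914375
  Urn II: 0.35 × 0.165 × 0.032 = 0.001848
Total = 0.01423015.
P(Urn VI | evidence) = 0.000294 / 0.01423015 ≈ 0.0207.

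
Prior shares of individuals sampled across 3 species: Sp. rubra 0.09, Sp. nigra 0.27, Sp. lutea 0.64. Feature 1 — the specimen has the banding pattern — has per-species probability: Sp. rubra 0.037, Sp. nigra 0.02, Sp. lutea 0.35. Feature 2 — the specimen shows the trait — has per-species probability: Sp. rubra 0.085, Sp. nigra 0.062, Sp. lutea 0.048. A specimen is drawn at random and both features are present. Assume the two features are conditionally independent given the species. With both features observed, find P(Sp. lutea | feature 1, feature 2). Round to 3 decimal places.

0.946

Unnormalized posteriors (prior × likelihood):
  Sp. rubra: 0.09 × 0.037 × 0.085 = 0.00028305
  Sp. nigra: 0.27 × 0.02 × 0.062 = 0.0003348
  Sp. lutea: 0.64 × 0.35 × 0.048 = 0.010752
Normalizing constant = 0.01136985.
P(Sp. lutea | evidence) = 0.010752 / 0.01136985 ≈ 0.946.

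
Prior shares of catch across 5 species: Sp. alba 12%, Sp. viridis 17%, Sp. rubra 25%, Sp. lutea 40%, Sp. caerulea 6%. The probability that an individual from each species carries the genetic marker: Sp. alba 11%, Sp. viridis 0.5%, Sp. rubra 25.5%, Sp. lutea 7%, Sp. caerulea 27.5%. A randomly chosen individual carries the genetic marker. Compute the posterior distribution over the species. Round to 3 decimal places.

By Bayes' rule, posterior ∝ prior × likelihood:
  Sp. alba: 0.12 × 0.11 = 0.0132
  Sp. viridis: 0.17 × 0.005 = 0.00085
  Sp. rubra: 0.25 × 0.255 = 0.06375
  Sp. lutea: 0.4 × 0.07 = 0.028
  Sp. caerulea: 0.06 × 0.275 = 0.0165
Total = 0.1223.
P(Sp. alba | marker) = 0.0132/0.1223 ≈ 0.108
P(Sp. viridis | marker) = 0.00085/0.1223 ≈ 0.007
P(Sp. rubra | marker) = 0.06375/0.1223 ≈ 0.521
P(Sp. lutea | marker) = 0.028/0.1223 ≈ 0.229
P(Sp. caerulea | marker) = 0.0165/0.1223 ≈ 0.135

Sp. alba 0.108, Sp. viridis 0.007, Sp. rubra 0.521, Sp. lutea 0.229, Sp. caerulea 0.135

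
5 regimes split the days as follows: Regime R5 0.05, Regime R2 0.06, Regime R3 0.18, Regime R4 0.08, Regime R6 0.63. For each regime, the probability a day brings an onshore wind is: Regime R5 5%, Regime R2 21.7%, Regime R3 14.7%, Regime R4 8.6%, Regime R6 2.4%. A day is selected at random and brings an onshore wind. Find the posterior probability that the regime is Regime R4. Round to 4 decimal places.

Compute prior × likelihood for every hypothesis:
  Regime R5: 0.05 × 0.05 = 0.0025
  Regime R2: 0.06 × 0.217 = 0.01302
  Regime R3: 0.18 × 0.147 = 0.02646
  Regime R4: 0.08 × 0.086 = 0.00688
  Regime R6: 0.63 × 0.024 = 0.01512
Normalizing constant = 0.06398.
P(Regime R4 | evidence) = 0.00688 / 0.06398 ≈ 0.1075.

0.1075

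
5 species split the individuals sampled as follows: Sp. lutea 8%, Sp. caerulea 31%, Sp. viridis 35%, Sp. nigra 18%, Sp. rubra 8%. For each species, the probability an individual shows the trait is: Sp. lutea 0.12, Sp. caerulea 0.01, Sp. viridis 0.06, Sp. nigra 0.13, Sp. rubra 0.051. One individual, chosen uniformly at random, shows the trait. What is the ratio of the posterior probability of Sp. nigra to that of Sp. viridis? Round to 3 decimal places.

1.114

Prior × likelihood for each hypothesis:
  Sp. lutea: 0.08 × 0.12 = 0.0096
  Sp. caerulea: 0.31 × 0.01 = 0.0031
  Sp. viridis: 0.35 × 0.06 = 0.021
  Sp. nigra: 0.18 × 0.13 = 0.0234
  Sp. rubra: 0.08 × 0.051 = 0.00408
Sum = 0.06118.
The ratio is 0.0234 / 0.021 (the normalizer cancels) = 1.114.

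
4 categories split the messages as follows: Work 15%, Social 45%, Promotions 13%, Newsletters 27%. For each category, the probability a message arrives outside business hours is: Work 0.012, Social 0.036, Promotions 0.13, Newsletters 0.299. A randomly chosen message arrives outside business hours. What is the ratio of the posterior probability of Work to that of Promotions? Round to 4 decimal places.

Compute prior × likelihood for every hypothesis:
  Work: 0.15 × 0.012 = 0.0018
  Social: 0.45 × 0.036 = 0.0162
  Promotions: 0.13 × 0.13 = 0.0169
  Newsletters: 0.27 × 0.299 = 0.08073
Sum = 0.11563.
The ratio is 0.0018 / 0.0169 (the normalizer cancels) = 0.1065.

0.1065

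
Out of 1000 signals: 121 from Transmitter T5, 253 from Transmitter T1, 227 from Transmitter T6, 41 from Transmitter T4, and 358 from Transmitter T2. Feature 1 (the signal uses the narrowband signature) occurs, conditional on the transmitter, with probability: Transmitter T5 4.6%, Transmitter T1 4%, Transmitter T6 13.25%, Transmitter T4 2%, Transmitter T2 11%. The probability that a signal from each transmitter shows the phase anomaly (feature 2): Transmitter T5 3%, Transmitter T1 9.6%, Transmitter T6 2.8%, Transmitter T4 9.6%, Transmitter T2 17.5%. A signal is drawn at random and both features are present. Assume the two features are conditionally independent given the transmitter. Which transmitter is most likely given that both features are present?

Transmitter T2

By Bayes' rule, posterior ∝ prior × likelihood:
  Transmitter T5: 0.121 × 0.046 × 0.03 = 0.00016698
  Transmitter T1: 0.253 × 0.04 × 0.096 = 0.00097152
  Transmitter T6: 0.227 × 0.1325 × 0.028 = 0.00084217
  Transmitter T4: 0.041 × 0.02 × 0.096 = 0.00007872
  Transmitter T2: 0.358 × 0.11 × 0.175 = 0.0068915
Normalizing constant = 0.00895089.
Largest term belongs to Transmitter T2, so Transmitter T2 is most probable.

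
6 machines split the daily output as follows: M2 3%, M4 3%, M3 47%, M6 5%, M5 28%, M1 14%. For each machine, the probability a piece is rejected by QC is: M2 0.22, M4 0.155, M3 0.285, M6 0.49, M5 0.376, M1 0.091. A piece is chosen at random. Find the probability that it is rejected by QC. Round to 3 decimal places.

Prior × likelihood for each hypothesis:
  M2: 0.03 × 0.22 = 0.0066
  M4: 0.03 × 0.155 = 0.00465
  M3: 0.47 × 0.285 = 0.13395
  M6: 0.05 × 0.49 = 0.0245
  M5: 0.28 × 0.376 = 0.10528
  M1: 0.14 × 0.091 = 0.01274
P(rejected) = 0.0066 + 0.00465 + 0.13395 + 0.0245 + 0.10528 + 0.01274 = 0.28772 → 0.288.

0.288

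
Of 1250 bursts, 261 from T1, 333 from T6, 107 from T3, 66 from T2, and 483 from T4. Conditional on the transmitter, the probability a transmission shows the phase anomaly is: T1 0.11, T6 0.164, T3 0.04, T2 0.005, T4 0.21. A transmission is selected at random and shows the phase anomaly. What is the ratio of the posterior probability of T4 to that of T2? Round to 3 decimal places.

Compute prior × likelihood for every hypothesis:
  T1: 0.2088 × 0.11 = 0.022968
  T6: 0.2664 × 0.164 = 0.0436896
  T3: 0.0856 × 0.04 = 0.003424
  T2: 0.0528 × 0.005 = 0.000264
  T4: 0.3864 × 0.21 = 0.081144
Sum = 0.1514896.
The ratio is 0.081144 / 0.000264 (the normalizer cancels) = 307.364.

307.364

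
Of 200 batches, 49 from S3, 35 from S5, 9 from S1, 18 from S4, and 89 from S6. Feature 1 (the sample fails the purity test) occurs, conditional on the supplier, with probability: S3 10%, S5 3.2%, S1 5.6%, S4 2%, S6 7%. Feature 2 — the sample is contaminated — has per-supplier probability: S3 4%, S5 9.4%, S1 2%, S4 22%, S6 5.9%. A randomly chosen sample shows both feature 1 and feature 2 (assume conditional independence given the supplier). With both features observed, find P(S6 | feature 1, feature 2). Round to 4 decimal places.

0.4848

Prior × likelihood for each hypothesis:
  S3: 0.245 × 0.1 × 0.04 = 0.00098
  S5: 0.175 × 0.032 × 0.094 = 0.0005264
  S1: 0.045 × 0.056 × 0.02 = 0.0000504
  S4: 0.09 × 0.02 × 0.22 = 0.000396
  S6: 0.445 × 0.07 × 0.059 = 0.00183785
Normalizing constant = 0.00379065.
P(S6 | evidence) = 0.00183785 / 0.00379065 ≈ 0.4848.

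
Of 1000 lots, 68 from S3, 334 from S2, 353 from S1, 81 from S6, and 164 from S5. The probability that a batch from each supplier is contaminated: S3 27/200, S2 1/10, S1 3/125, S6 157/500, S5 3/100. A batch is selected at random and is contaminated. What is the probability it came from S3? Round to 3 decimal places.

By Bayes' rule, posterior ∝ prior × likelihood:
  S3: 0.068 × 0.135 = 0.00918
  S2: 0.334 × 0.1 = 0.0334
  S1: 0.353 × 0.024 = 0.008472
  S6: 0.081 × 0.314 = 0.025434
  S5: 0.164 × 0.03 = 0.00492
Normalizing constant = 0.081406.
P(S3 | evidence) = 0.00918 / 0.081406 ≈ 0.113.

0.113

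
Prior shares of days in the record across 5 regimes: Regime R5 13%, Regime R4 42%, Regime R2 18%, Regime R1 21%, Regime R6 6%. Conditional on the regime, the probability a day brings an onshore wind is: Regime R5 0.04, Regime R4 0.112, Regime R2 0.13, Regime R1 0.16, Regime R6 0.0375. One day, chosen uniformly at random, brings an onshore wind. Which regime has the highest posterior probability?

By Bayes' rule, posterior ∝ prior × likelihood:
  Regime R5: 0.13 × 0.04 = 0.0052
  Regime R4: 0.42 × 0.112 = 0.04704
  Regime R2: 0.18 × 0.13 = 0.0234
  Regime R1: 0.21 × 0.16 = 0.0336
  Regime R6: 0.06 × 0.0375 = 0.00225
Total = 0.11149.
Largest term belongs to Regime R4, so Regime R4 is most probable.

Regime R4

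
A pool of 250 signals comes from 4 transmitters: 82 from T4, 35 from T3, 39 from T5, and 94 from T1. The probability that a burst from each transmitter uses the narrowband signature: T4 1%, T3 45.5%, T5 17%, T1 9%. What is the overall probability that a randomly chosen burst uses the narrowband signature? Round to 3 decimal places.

0.127

Prior × likelihood for each hypothesis:
  T4: 0.328 × 0.01 = 0.00328
  T3: 0.14 × 0.455 = 0.0637
  T5: 0.156 × 0.17 = 0.02652
  T1: 0.376 × 0.09 = 0.03384
P(narrowband) = 0.00328 + 0.0637 + 0.02652 + 0.03384 = 0.12734 → 0.127.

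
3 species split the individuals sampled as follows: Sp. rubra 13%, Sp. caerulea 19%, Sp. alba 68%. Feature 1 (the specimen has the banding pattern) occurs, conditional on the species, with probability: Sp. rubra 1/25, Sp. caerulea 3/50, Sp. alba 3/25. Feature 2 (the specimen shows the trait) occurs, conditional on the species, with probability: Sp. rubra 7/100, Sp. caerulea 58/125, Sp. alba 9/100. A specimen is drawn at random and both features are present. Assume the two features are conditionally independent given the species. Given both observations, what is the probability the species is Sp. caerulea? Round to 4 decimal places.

0.4070

Prior × likelihood for each hypothesis:
  Sp. rubra: 0.13 × 0.04 × 0.07 = 0.000364
  Sp. caerulea: 0.19 × 0.06 × 0.464 = 0.0052896
  Sp. alba: 0.68 × 0.12 × 0.09 = 0.007344
Normalizing constant = 0.0129976.
P(Sp. caerulea | evidence) = 0.0052896 / 0.0129976 ≈ 0.4070.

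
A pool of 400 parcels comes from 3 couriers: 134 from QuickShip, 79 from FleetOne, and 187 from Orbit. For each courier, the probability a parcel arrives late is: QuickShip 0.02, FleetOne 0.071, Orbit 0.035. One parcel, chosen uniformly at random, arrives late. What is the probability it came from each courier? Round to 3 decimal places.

Compute prior × likelihood for every hypothesis:
  QuickShip: 0.335 × 0.02 = 0.0067
  FleetOne: 0.1975 × 0.071 = 0.0140225
  Orbit: 0.4675 × 0.035 = 0.0163625
Total = 0.037085.
P(QuickShip | late) = 0.0067/0.037085 ≈ 0.181
P(FleetOne | late) = 0.0140225/0.037085 ≈ 0.378
P(Orbit | late) = 0.0163625/0.037085 ≈ 0.441
(Check: 0.181+0.378+0.441 = 1.000.)

QuickShip 0.181, FleetOne 0.378, Orbit 0.441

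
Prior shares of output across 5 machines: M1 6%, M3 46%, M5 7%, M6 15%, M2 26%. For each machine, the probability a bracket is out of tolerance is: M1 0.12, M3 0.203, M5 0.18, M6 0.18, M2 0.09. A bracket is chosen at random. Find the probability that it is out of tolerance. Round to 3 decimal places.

0.164

By Bayes' rule, posterior ∝ prior × likelihood:
  M1: 0.06 × 0.12 = 0.0072
  M3: 0.46 × 0.203 = 0.09338
  M5: 0.07 × 0.18 = 0.0126
  M6: 0.15 × 0.18 = 0.027
  M2: 0.26 × 0.09 = 0.0234
P(oversize) = 0.0072 + 0.09338 + 0.0126 + 0.027 + 0.0234 = 0.16358 → 0.164.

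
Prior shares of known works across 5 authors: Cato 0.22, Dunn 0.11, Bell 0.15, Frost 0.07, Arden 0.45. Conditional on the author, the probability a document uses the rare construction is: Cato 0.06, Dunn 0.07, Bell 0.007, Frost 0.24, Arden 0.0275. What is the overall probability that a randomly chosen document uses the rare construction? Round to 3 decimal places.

0.051

By Bayes' rule, posterior ∝ prior × likelihood:
  Cato: 0.22 × 0.06 = 0.0132
  Dunn: 0.11 × 0.07 = 0.0077
  Bell: 0.15 × 0.007 = 0.00105
  Frost: 0.07 × 0.24 = 0.0168
  Arden: 0.45 × 0.0275 = 0.012375
P(rare-form) = 0.0132 + 0.0077 + 0.00105 + 0.0168 + 0.012375 = 0.051125 → 0.051.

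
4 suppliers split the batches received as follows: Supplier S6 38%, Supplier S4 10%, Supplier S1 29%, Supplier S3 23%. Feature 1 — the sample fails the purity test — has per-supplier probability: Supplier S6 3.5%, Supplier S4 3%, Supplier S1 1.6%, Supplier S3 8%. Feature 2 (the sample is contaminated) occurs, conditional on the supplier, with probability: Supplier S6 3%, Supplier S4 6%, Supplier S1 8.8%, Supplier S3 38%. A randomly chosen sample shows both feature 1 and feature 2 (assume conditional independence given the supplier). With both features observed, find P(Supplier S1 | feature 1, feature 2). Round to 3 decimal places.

Compute prior × likelihood for every hypothesis:
  Supplier S6: 0.38 × 0.035 × 0.03 = 0.000399
  Supplier S4: 0.1 × 0.03 × 0.06 = 0.00018
  Supplier S1: 0.29 × 0.016 × 0.088 = 0.00040832
  Supplier S3: 0.23 × 0.08 × 0.38 = 0.006992
Sum = 0.00797932.
P(Supplier S1 | evidence) = 0.00040832 / 0.00797932 ≈ 0.051.

0.051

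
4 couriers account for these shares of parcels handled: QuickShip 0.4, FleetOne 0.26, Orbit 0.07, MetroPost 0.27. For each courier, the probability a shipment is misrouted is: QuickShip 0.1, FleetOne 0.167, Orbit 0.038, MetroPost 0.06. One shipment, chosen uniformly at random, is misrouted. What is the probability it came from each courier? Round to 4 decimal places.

QuickShip 0.3911, FleetOne 0.4245, Orbit 0.0260, MetroPost 0.1584

Unnormalized posteriors (prior × likelihood):
  QuickShip: 0.4 × 0.1 = 0.04
  FleetOne: 0.26 × 0.167 = 0.04342
  Orbit: 0.07 × 0.038 = 0.00266
  MetroPost: 0.27 × 0.06 = 0.0162
Normalizing constant = 0.10228.
P(QuickShip | misrouted) = 0.04/0.10228 ≈ 0.3911
P(FleetOne | misrouted) = 0.04342/0.10228 ≈ 0.4245
P(Orbit | misrouted) = 0.00266/0.10228 ≈ 0.0260
P(MetroPost | misrouted) = 0.0162/0.10228 ≈ 0.1584
(Check: 0.3911+0.4245+0.0260+0.1584 = 1.0000.)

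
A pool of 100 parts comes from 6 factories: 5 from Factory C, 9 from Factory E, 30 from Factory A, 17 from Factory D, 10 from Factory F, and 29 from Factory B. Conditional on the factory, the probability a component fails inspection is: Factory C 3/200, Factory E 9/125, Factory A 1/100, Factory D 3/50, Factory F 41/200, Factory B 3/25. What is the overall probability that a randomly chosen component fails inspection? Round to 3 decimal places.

0.076

Unnormalized posteriors (prior × likelihood):
  Factory C: 0.05 × 0.015 = 0.00075
  Factory E: 0.09 × 0.072 = 0.00648
  Factory A: 0.3 × 0.01 = 0.003
  Factory D: 0.17 × 0.06 = 0.0102
  Factory F: 0.1 × 0.205 = 0.0205
  Factory B: 0.29 × 0.12 = 0.0348
P(nonconforming) = 0.00075 + 0.00648 + 0.003 + 0.0102 + 0.0205 + 0.0348 = 0.07573 → 0.076.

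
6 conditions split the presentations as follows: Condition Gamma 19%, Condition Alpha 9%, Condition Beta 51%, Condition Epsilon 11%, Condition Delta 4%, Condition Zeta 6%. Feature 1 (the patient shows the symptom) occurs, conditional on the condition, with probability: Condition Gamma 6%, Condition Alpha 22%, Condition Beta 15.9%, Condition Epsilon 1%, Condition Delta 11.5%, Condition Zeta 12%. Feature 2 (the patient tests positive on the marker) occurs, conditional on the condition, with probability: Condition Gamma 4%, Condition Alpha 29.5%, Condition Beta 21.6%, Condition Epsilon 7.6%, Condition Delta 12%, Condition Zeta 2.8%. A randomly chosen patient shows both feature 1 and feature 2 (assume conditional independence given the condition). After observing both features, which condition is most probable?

Condition Beta

Prior × likelihood for each hypothesis:
  Condition Gamma: 0.19 × 0.06 × 0.04 = 0.000456
  Condition Alpha: 0.09 × 0.22 × 0.295 = 0.005841
  Condition Beta: 0.51 × 0.159 × 0.216 = 0.01751544
  Condition Epsilon: 0.11 × 0.01 × 0.076 = 0.0000836
  Condition Delta: 0.04 × 0.115 × 0.12 = 0.000552
  Condition Zeta: 0.06 × 0.12 × 0.028 = 0.0002016
Total = 0.02464964.
Largest term belongs to Condition Beta, so Condition Beta is most probable.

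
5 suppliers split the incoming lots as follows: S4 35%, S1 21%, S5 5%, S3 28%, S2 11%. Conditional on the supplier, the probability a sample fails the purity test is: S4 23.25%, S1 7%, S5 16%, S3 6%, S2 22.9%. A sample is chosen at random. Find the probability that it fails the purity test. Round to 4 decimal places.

By Bayes' rule, posterior ∝ prior × likelihood:
  S4: 0.35 × 0.2325 = 0.081375
  S1: 0.21 × 0.07 = 0.0147
  S5: 0.05 × 0.16 = 0.008
  S3: 0.28 × 0.06 = 0.0168
  S2: 0.11 × 0.229 = 0.02519
P(off-spec) = 0.081375 + 0.0147 + 0.008 + 0.0168 + 0.02519 = 0.146065 → 0.1461.

0.1461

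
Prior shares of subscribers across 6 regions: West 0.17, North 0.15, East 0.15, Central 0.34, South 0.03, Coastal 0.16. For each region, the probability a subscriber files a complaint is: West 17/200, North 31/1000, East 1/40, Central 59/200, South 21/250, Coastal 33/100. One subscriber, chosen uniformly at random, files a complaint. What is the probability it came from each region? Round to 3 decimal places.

West 0.081, North 0.026, East 0.021, Central 0.562, South 0.014, Coastal 0.296

Unnormalized posteriors (prior × likelihood):
  West: 0.17 × 0.085 = 0.01445
  North: 0.15 × 0.031 = 0.00465
  East: 0.15 × 0.025 = 0.00375
  Central: 0.34 × 0.295 = 0.1003
  South: 0.03 × 0.084 = 0.00252
  Coastal: 0.16 × 0.33 = 0.0528
Total = 0.17847.
P(West | complaint) = 0.01445/0.17847 ≈ 0.081
P(North | complaint) = 0.00465/0.17847 ≈ 0.026
P(East | complaint) = 0.00375/0.17847 ≈ 0.021
P(Central | complaint) = 0.1003/0.17847 ≈ 0.562
P(South | complaint) = 0.00252/0.17847 ≈ 0.014
P(Coastal | complaint) = 0.0528/0.17847 ≈ 0.296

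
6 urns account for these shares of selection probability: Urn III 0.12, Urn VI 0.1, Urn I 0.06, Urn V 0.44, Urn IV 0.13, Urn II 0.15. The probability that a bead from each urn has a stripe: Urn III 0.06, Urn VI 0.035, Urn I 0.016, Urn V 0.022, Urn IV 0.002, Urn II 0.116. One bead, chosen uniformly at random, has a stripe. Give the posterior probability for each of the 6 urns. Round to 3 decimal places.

Prior × likelihood for each hypothesis:
  Urn III: 0.12 × 0.06 = 0.0072
  Urn VI: 0.1 × 0.035 = 0.0035
  Urn I: 0.06 × 0.016 = 0.00096
  Urn V: 0.44 × 0.022 = 0.00968
  Urn IV: 0.13 × 0.002 = 0.00026
  Urn II: 0.15 × 0.116 = 0.0174
Sum = 0.039.
P(Urn III | striped) = 0.0072/0.039 ≈ 0.185
P(Urn VI | striped) = 0.0035/0.039 ≈ 0.090
P(Urn I | striped) = 0.00096/0.039 ≈ 0.025
P(Urn V | striped) = 0.00968/0.039 ≈ 0.248
P(Urn IV | striped) = 0.00026/0.039 ≈ 0.007
P(Urn II | striped) = 0.0174/0.039 ≈ 0.446

Urn III 0.185, Urn VI 0.090, Urn I 0.025, Urn V 0.248, Urn IV 0.007, Urn II 0.446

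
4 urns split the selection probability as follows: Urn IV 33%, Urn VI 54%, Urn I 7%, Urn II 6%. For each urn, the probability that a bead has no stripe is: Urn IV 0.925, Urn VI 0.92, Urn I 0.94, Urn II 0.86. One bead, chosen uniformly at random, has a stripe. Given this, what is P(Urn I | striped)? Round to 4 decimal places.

Taking complements, P(striped | each) = Urn IV 0.075, Urn VI 0.08, Urn I 0.06, Urn II 0.14.
By Bayes' rule, posterior ∝ prior × likelihood:
  Urn IV: 0.33 × 0.075 = 0.02475
  Urn VI: 0.54 × 0.08 = 0.0432
  Urn I: 0.07 × 0.06 = 0.0042
  Urn II: 0.06 × 0.14 = 0.0084
Sum = 0.08055.
P(Urn I | evidence) = 0.0042 / 0.08055 ≈ 0.0521.

0.0521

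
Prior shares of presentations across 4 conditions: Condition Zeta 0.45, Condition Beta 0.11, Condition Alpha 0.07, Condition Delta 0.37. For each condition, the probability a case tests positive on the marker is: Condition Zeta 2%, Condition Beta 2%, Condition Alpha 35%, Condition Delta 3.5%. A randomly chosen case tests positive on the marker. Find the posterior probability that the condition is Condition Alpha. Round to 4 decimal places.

0.5036

Prior × likelihood for each hypothesis:
  Condition Zeta: 0.45 × 0.02 = 0.009
  Condition Beta: 0.11 × 0.02 = 0.0022
  Condition Alpha: 0.07 × 0.35 = 0.0245
  Condition Delta: 0.37 × 0.035 = 0.01295
Normalizing constant = 0.04865.
P(Condition Alpha | evidence) = 0.0245 / 0.04865 ≈ 0.5036.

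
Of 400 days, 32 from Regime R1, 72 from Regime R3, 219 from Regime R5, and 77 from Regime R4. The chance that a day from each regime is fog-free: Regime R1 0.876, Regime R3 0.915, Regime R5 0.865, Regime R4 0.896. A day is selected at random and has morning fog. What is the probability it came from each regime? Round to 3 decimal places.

Regime R1 0.083, Regime R3 0.128, Regime R5 0.620, Regime R4 0.168

Taking complements, P(fog | each) = Regime R1 0.124, Regime R3 0.085, Regime R5 0.135, Regime R4 0.104.
Prior × likelihood for each hypothesis:
  Regime R1: 0.08 × 0.124 = 0.00992
  Regime R3: 0.18 × 0.085 = 0.0153
  Regime R5: 0.5475 × 0.135 = 0.0739125
  Regime R4: 0.1925 × 0.104 = 0.02002
Sum = 0.1191525.
P(Regime R1 | fog) = 0.00992/0.1191525 ≈ 0.083
P(Regime R3 | fog) = 0.0153/0.1191525 ≈ 0.128
P(Regime R5 | fog) = 0.0739125/0.1191525 ≈ 0.620
P(Regime R4 | fog) = 0.02002/0.1191525 ≈ 0.168
(Check: 0.083+0.128+0.620+0.168 = 0.999.)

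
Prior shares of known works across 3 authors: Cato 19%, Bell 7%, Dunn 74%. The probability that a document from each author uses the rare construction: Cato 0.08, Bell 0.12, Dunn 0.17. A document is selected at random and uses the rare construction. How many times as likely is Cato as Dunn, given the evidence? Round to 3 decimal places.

By Bayes' rule, posterior ∝ prior × likelihood:
  Cato: 0.19 × 0.08 = 0.0152
  Bell: 0.07 × 0.12 = 0.0084
  Dunn: 0.74 × 0.17 = 0.1258
Normalizing constant = 0.1494.
The ratio is 0.0152 / 0.1258 (the normalizer cancels) = 0.121.

0.121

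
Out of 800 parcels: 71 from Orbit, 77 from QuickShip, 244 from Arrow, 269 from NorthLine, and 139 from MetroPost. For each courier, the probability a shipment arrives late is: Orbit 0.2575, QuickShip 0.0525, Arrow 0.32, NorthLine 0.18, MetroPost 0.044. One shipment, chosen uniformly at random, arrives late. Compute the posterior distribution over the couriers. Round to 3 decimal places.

Orbit 0.118, QuickShip 0.026, Arrow 0.504, NorthLine 0.313, MetroPost 0.039

Compute prior × likelihood for every hypothesis:
  Orbit: 0.08875 × 0.2575 = 0.022853125
  QuickShip: 0.09625 × 0.0525 = 0.005053125
  Arrow: 0.305 × 0.32 = 0.0976
  NorthLine: 0.33625 × 0.18 = 0.060525
  MetroPost: 0.17375 × 0.044 = 0.007645
Sum = 0.19367625.
P(Orbit | late) = 0.022853125/0.19367625 ≈ 0.118
P(QuickShip | late) = 0.005053125/0.19367625 ≈ 0.026
P(Arrow | late) = 0.0976/0.19367625 ≈ 0.504
P(NorthLine | late) = 0.060525/0.19367625 ≈ 0.313
P(MetroPost | late) = 0.007645/0.19367625 ≈ 0.039
(Check: 0.118+0.026+0.504+0.313+0.039 = 1.000.)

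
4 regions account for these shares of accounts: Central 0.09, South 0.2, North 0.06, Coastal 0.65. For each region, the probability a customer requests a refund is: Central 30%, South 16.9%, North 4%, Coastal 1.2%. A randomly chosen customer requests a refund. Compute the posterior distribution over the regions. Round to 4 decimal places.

Central 0.3803, South 0.4761, North 0.0338, Coastal 0.1099

Prior × likelihood for each hypothesis:
  Central: 0.09 × 0.3 = 0.027
  South: 0.2 × 0.169 = 0.0338
  North: 0.06 × 0.04 = 0.0024
  Coastal: 0.65 × 0.012 = 0.0078
Sum = 0.071.
P(Central | refund) = 0.027/0.071 ≈ 0.3803
P(South | refund) = 0.0338/0.071 ≈ 0.4761
P(North | refund) = 0.0024/0.071 ≈ 0.0338
P(Coastal | refund) = 0.0078/0.071 ≈ 0.1099
(Check: 0.3803+0.4761+0.0338+0.1099 = 1.0001.)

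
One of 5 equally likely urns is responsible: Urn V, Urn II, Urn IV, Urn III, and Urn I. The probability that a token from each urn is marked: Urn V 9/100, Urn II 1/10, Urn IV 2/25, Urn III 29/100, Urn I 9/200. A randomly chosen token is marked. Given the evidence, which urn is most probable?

Urn III

Since the prior is uniform, the posterior is proportional to the likelihood:
  Urn V: 0.09
  Urn II: 0.1
  Urn IV: 0.08
  Urn III: 0.29
  Urn I: 0.045
Sum = 0.605.
Largest term belongs to Urn III, so Urn III is most probable.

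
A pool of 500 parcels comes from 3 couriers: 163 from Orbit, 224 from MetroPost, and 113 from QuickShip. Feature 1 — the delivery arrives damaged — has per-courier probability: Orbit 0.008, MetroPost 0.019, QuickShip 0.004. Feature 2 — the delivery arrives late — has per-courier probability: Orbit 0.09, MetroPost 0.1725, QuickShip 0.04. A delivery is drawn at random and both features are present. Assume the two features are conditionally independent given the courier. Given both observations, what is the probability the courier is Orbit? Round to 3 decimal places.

Compute prior × likelihood for every hypothesis:
  Orbit: 0.326 × 0.008 × 0.09 = 0.00023472
  MetroPost: 0.448 × 0.019 × 0.1725 = 0.00146832
  QuickShip: 0.226 × 0.004 × 0.04 = 0.00003616
Sum = 0.0017392.
P(Orbit | evidence) = 0.00023472 / 0.0017392 ≈ 0.135.

0.135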